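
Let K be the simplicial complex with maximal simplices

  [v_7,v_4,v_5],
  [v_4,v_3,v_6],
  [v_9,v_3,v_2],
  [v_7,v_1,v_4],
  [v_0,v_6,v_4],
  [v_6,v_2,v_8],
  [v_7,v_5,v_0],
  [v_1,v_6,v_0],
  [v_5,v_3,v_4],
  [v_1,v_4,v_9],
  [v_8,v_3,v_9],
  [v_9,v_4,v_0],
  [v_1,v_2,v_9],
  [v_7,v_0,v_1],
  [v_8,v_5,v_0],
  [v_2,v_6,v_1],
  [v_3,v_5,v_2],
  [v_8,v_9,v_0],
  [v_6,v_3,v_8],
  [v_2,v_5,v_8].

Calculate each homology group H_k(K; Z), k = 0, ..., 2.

Order the vertices as v_0 < v_1 < v_2 < v_3 < v_4 < v_5 < v_6 < v_7 < v_8 < v_9. Listing each simplex with vertices in this order, K has dimension 2 with simplices:

  0-simplices (10): [v_0], [v_1], [v_2], [v_3], [v_4], [v_5], [v_6], [v_7], [v_8], [v_9]
  1-simplices (30): (30 of them)
  2-simplices (20): (20 of them)

giving chain groups C_0 ≅ Z^10, C_1 ≅ Z^30, C_2 ≅ Z^20.

∂_1: C_1 → C_0 maps an edge to its endpoints' difference, ∂[p,q] = q − p.
As a 10×30 matrix over Z this has rank 9, with invariant factors (1,1,1,1,1,1,1,1,1).

Boundary ∂_2: C_2 → C_1 sends each 2-simplex [p,q,r] to [q,r] − [p,r] + [p,q]. For instance
  ∂[v_0,v_5,v_7] = [v_5,v_7] − [v_0,v_7] + [v_0,v_5],
  ∂[v_1,v_2,v_6] = [v_2,v_6] − [v_1,v_6] + [v_1,v_2].
The resulting 30×20 matrix has rank 20, and its Smith normal form has invariant factors (1,1,1,1,1,1,1,1,1,1,1,1,1,1,1,1,1,1,1,2).

From H_k ≅ ker(∂_k) / im(∂_{k+1}) we obtain:

  H_0: rank C_0 − rank ∂_1 = 10 − 9 = 1, and the invariant factors of ∂_1 are all 1, so H_0 ≅ Z.
  H_1: rank ker ∂_1 − rank ∂_2 = (30 − 9) − 20 = 1, and ∂_2 has invariant factor 2 > 1, so H_1 ≅ Z × Z/2.
  H_2: rank ker ∂_2 − rank ∂_3 = (20 − 20) − 0 = 0, and there is no ∂_3, so H_2 ≅ 0.

(K is a triangulation of the Klein bottle.)

H_0 = Z,  H_1 = Z × Z/2,  H_2 = 0.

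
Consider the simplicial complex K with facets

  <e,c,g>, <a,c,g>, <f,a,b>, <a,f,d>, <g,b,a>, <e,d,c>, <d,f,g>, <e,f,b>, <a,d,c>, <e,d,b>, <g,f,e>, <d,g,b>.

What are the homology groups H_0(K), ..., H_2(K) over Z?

Take the total order a < b < c < d < e < f < g on the vertex set. Then K (dimension 2) consists of the simplices:

  0-simplices (7): a, b, c, d, e, f, g
  1-simplices (18): ab, ac, ad, af, ag, bd, be, bf, bg, cd, ce, cg, de, df, dg, ef, eg, fg
  2-simplices (12): abf, abg, acd, acg, adf, bde, bdg, bef, cde, ceg, dfg, efg

giving chain groups C_0 ≅ Z^7, C_1 ≅ Z^18, C_2 ≅ Z^12.

The boundary map ∂_1: C_1 → C_0 maps an edge to its endpoints' difference, ∂[p,q] = q − p.
The resulting 7×18 matrix has rank 6, and its Smith normal form has invariant factors (1,1,1,1,1,1).

The boundary map ∂_2: C_2 → C_1 sends each 2-simplex [p,q,r] to [q,r] − [p,r] + [p,q]. For instance
  ∂efg = fg − eg + ef,
  ∂bef = ef − bf + be.
The 18×12 boundary matrix has rank 12 and Smith normal form diag(1,1,1,1,1,1,1,1,1,1,1,2).

From H_k ≅ ker(∂_k) / im(∂_{k+1}) we obtain:

  H_0: rank C_0 − rank ∂_1 = 7 − 6 = 1, and the invariant factors of ∂_1 are all 1, so H_0 = Z.
  H_1: rank ker ∂_1 − rank ∂_2 = (18 − 6) − 12 = 0, and ∂_2 has invariant factor 2 > 1, so H_1 = Z/2.
  H_2: rank ker ∂_2 − rank ∂_3 = (12 − 12) − 0 = 0, and there is no ∂_3, so H_2 = 0.

H_0 = Z,  H_1 = Z/2,  H_2 = 0.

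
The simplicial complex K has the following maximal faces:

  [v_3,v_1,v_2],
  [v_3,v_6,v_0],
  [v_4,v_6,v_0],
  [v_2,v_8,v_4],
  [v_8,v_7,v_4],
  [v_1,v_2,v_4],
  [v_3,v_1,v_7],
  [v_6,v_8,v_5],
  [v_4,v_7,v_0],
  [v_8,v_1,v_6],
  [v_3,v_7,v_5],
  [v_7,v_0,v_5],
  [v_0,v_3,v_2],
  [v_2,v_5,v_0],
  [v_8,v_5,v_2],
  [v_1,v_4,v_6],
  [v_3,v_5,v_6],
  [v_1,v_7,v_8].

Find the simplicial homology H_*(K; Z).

Order the vertices as v_0 < v_1 < v_2 < v_3 < v_4 < v_5 < v_6 < v_7 < v_8. Listing each simplex with vertices in this order, K has dimension 2 with simplices:

  0-simplices (9): [v_0], [v_1], [v_2], [v_3], [v_4], [v_5], [v_6], [v_7], [v_8]
  1-simplices (27): (27 of them)
  2-simplices (18): (18 of them)

so the chain groups are C_0 ≅ Z^9, C_1 ≅ Z^27, C_2 ≅ Z^18.

∂_1: C_1 → C_0 sends each edge [p,q] (with p < q) to q − p. For instance
  ∂[v_2,v_5] = [v_5] − [v_2].
The 9×27 boundary matrix has rank 8 and Smith normal form diag(1,1,1,1,1,1,1,1).

Boundary ∂_2: C_2 → C_1 maps a triangle to the signed sum of its edges. For instance
  ∂[v_0,v_4,v_6] = [v_4,v_6] − [v_0,v_6] + [v_0,v_4],
  ∂[v_0,v_5,v_7] = [v_5,v_7] − [v_0,v_7] + [v_0,v_5].
This gives a 27×18 integer matrix of rank 18; reducing to Smith normal form yields diagonal entries (1,1,1,1,1,1,1,1,1,1,1,1,1,1,1,1,1,2).

Computing H_k = (kernel of ∂_k) / (image of ∂_{k+1}):

  H_0: rank C_0 − rank ∂_1 = 9 − 8 = 1, and the invariant factors of ∂_1 are all 1, so H_0 = Z.
  H_1: rank ker ∂_1 − rank ∂_2 = (27 − 8) − 18 = 1, and ∂_2 has invariant factor 2 > 1, so H_1 = Z × Z/2.
  H_2: rank ker ∂_2 − rank ∂_3 = (18 − 18) − 0 = 0, and there is no ∂_3, so H_2 = 0.

(K is a triangulation of the Klein bottle.)

H_0 = Z,  H_1 = Z × Z/2,  H_2 = 0.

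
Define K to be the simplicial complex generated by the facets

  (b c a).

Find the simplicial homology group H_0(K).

H_0 = Z.

Take the total order a < b < c on the vertex set. Then K (dimension 2) consists of the simplices:

  0-simplices (3): a, b, c
  1-simplices (3): ab, ac, bc
  2-simplices (1): abc

giving chain groups C_0 ≅ Z^3, C_1 ≅ Z^3, C_2 ≅ Z^1.

The boundary map ∂_1: C_1 → C_0 is given by ∂[p,q] = [q] − [p].
The resulting 3×3 matrix has rank 2, and its Smith normal form has invariant factors (1,1).

The boundary map ∂_2: C_2 → C_1 sends each 2-simplex [p,q,r] to [q,r] − [p,r] + [p,q]. For instance
  ∂abc = bc − ac + ab.
The 3×1 boundary matrix has rank 1 and Smith normal form diag(1).

From H_k ≅ ker(∂_k) / im(∂_{k+1}) we obtain:

  H_0: rank C_0 − rank ∂_1 = 3 − 2 = 1, and the invariant factors of ∂_1 are all 1, so H_0 ≅ Z.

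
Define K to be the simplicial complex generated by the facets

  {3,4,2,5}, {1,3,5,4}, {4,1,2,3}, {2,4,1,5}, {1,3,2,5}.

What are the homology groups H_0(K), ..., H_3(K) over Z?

Order the vertices as 1 < 2 < 3 < 4 < 5. Listing each simplex with vertices in this order, K has dimension 3 with simplices:

  0-simplices (5): [1], [2], [3], [4], [5]
  1-simplices (10): [1,2], [1,3], [1,4], [1,5], [2,3], [2,4], [2,5], [3,4], [3,5], [4,5]
  2-simplices (10): [1,2,3], [1,2,4], [1,2,5], [1,3,4], [1,3,5], [1,4,5], [2,3,4], [2,3,5], [2,4,5], [3,4,5]
  3-simplices (5): [1,2,3,4], [1,2,3,5], [1,2,4,5], [1,3,4,5], [2,3,4,5]

Hence C_0 ≅ Z^5, C_1 ≅ Z^10, C_2 ≅ Z^10, C_3 ≅ Z^5.

The boundary map ∂_1: C_1 → C_0 is given by ∂[p,q] = [q] − [p]. For instance
  ∂[1,5] = [5] − [1].
The 5×10 boundary matrix has rank 4 and Smith normal form diag(1,1,1,1).

Boundary ∂_2: C_2 → C_1 acts by ∂[p,q,r] = [q,r] − [p,r] + [p,q]. For instance
  ∂[1,2,5] = [2,5] − [1,5] + [1,2],
  ∂[1,2,4] = [2,4] − [1,4] + [1,2].
As a 10×10 matrix over Z this has rank 6, with invariant factors (1,1,1,1,1,1).

∂_3: C_3 → C_2 sends each 3-simplex σ to the alternating sum Σ_i (−1)^i (σ with its i-th vertex removed). For instance
  ∂[1,2,4,5] = [2,4,5] − [1,4,5] + [1,2,5] − [1,2,4],
  ∂[1,2,3,4] = [2,3,4] − [1,3,4] + [1,2,4] − [1,2,3].
The resulting 10×5 matrix has rank 4, and its Smith normal form has invariant factors (1,1,1,1).

Reading off H_k = ker ∂_k / im ∂_{k+1}:

  H_0: rank C_0 − rank ∂_1 = 5 − 4 = 1, and the invariant factors of ∂_1 are all 1, so H_0 = Z.
  H_1: rank ker ∂_1 − rank ∂_2 = (10 − 4) − 6 = 0, and the invariant factors of ∂_2 are all 1, so H_1 = 0.
  H_2: rank ker ∂_2 − rank ∂_3 = (10 − 6) − 4 = 0, and the invariant factors of ∂_3 are all 1, so H_2 = 0.
  H_3: rank ker ∂_3 − rank ∂_4 = (5 − 4) − 0 = 1, and there is no ∂_4, so H_3 = Z.

As a check, the Euler characteristic is 5 − 10 + 10 − 5 = 0, which agrees with 1 − 0 + 0 − 1 = 0.

H_0 ≅ Z,  H_1 = 0,  H_2 = 0,  H_3 ≅ Z.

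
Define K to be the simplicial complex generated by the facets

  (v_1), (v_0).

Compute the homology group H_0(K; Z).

We work with the vertex ordering v_0 < v_1. The simplices of K, each written with vertices in increasing order, are:

  0-simplices (2): [v_0], [v_1]

Hence C_0 ≅ Z^2.

Computing H_k = (kernel of ∂_k) / (image of ∂_{k+1}):

  H_0: rank C_0 − rank ∂_1 = 2 − 0 = 2, and there is no ∂_1, so H_0 = Z^2.

H_0 = Z^2.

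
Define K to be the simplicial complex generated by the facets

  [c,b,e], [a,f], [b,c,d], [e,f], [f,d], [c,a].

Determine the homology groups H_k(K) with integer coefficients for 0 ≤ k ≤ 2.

H_0 ≅ Z,  H_1 ≅ Z^2,  H_2 = 0.

We work with the vertex ordering a < b < c < d < e < f. The simplices of K, each written with vertices in increasing order, are:

  0-simplices (6): a, b, c, d, e, f
  1-simplices (9): ac, af, bc, bd, be, cd, ce, df, ef
  2-simplices (2): bcd, bce

giving chain groups C_0 ≅ Z^6, C_1 ≅ Z^9, C_2 ≅ Z^2.

Boundary ∂_1: C_1 → C_0 is given by ∂[p,q] = [q] − [p].
The resulting 6×9 matrix has rank 5, and its Smith normal form has invariant factors (1,1,1,1,1).

Boundary ∂_2: C_2 → C_1 acts by ∂[p,q,r] = [q,r] − [p,r] + [p,q]. For instance
  ∂bcd = cd − bd + bc,
  ∂bce = ce − be + bc.
The 9×2 boundary matrix has rank 2 and Smith normal form diag(1,1).

From H_k ≅ ker(∂_k) / im(∂_{k+1}) we obtain:

  H_0: rank C_0 − rank ∂_1 = 6 − 5 = 1, and the invariant factors of ∂_1 are all 1, so H_0 ≅ Z.
  H_1: rank ker ∂_1 − rank ∂_2 = (9 − 5) − 2 = 2, and the invariant factors of ∂_2 are all 1, so H_1 ≅ Z^2.
  H_2: rank ker ∂_2 − rank ∂_3 = (2 − 2) − 0 = 0, and there is no ∂_3, so H_2 ≅ 0.

As a check, the Euler characteristic is 6 − 9 + 2 = -1, which agrees with 1 − 2 + 0 = -1.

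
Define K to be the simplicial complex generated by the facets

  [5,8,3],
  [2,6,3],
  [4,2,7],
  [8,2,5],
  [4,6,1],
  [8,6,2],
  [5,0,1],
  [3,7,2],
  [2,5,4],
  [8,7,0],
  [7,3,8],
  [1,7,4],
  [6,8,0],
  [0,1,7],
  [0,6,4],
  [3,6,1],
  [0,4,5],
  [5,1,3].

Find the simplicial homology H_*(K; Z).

H_0 = Z,  H_1 = Z ⊕ Z/2,  H_2 = 0.

We work with the vertex ordering 0 < 1 < 2 < 3 < 4 < 5 < 6 < 7 < 8. The simplices of K, each written with vertices in increasing order, are:

  0-simplices (9): [0], [1], [2], [3], [4], [5], [6], [7], [8]
  1-simplices (27): (27 of them)
  2-simplices (18): [0,1,5], [0,1,7], [0,4,5], [0,4,6], [0,6,8], [0,7,8], [1,3,5], [1,3,6], [1,4,6], [1,4,7], [2,3,6], [2,3,7], [2,4,5], [2,4,7], [2,5,8], [2,6,8], [3,5,8], [3,7,8]

Hence C_0 ≅ Z^9, C_1 ≅ Z^27, C_2 ≅ Z^18.

∂_1: C_1 → C_0 is given by ∂[p,q] = [q] − [p]. For instance
  ∂[3,5] = [5] − [3].
As a 9×27 matrix over Z this has rank 8, with invariant factors (1,1,1,1,1,1,1,1).

∂_2: C_2 → C_1 maps a triangle to the signed sum of its edges. For instance
  ∂[1,4,6] = [4,6] − [1,6] + [1,4],
  ∂[0,4,6] = [4,6] − [0,6] + [0,4].
The 27×18 boundary matrix has rank 18 and Smith normal form diag(1,1,1,1,1,1,1,1,1,1,1,1,1,1,1,1,1,2).

Reading off H_k = ker ∂_k / im ∂_{k+1}:

  H_0: rank C_0 − rank ∂_1 = 9 − 8 = 1, and the invariant factors of ∂_1 are all 1, so H_0 = Z.
  H_1: rank ker ∂_1 − rank ∂_2 = (27 − 8) − 18 = 1, and ∂_2 has invariant factor 2 > 1, so H_1 = Z ⊕ Z/2.
  H_2: rank ker ∂_2 − rank ∂_3 = (18 − 18) − 0 = 0, and there is no ∂_3, so H_2 = 0.

As a check, the Euler characteristic is 9 − 27 + 18 = 0, which agrees with 1 − 1 + 0 = 0.
(K is a triangulation of the Klein bottle.)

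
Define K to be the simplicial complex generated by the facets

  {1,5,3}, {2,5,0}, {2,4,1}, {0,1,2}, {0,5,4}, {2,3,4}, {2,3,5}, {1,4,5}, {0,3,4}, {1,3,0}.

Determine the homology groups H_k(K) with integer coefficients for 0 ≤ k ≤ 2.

H_0 = Z,  H_1 = Z_2,  H_2 = 0.

Take the total order 0 < 1 < 2 < 3 < 4 < 5 on the vertex set. Then K (dimension 2) consists of the simplices:

  0-simplices (6): [0], [1], [2], [3], [4], [5]
  1-simplices (15): [0,1], [0,2], [0,3], [0,4], [0,5], [1,2], [1,3], [1,4], [1,5], [2,3], [2,4], [2,5], [3,4], [3,5], [4,5]
  2-simplices (10): [0,1,2], [0,1,3], [0,2,5], [0,3,4], [0,4,5], [1,2,4], [1,3,5], [1,4,5], [2,3,4], [2,3,5]

giving chain groups C_0 ≅ Z^6, C_1 ≅ Z^15, C_2 ≅ Z^10.

The boundary map ∂_1: C_1 → C_0 is given by ∂[p,q] = [q] − [p].
This gives a 6×15 integer matrix of rank 5; reducing to Smith normal form yields diagonal entries (1,1,1,1,1).

Boundary ∂_2: C_2 → C_1 sends each 2-simplex [p,q,r] to [q,r] − [p,r] + [p,q]. For instance
  ∂[1,3,5] = [3,5] − [1,5] + [1,3],
  ∂[2,3,4] = [3,4] − [2,4] + [2,3].
The 15×10 boundary matrix has rank 10 and Smith normal form diag(1,1,1,1,1,1,1,1,1,2).

Reading off H_k = ker ∂_k / im ∂_{k+1}:

  H_0: rank C_0 − rank ∂_1 = 6 − 5 = 1, and the invariant factors of ∂_1 are all 1, so H_0 ≅ Z.
  H_1: rank ker ∂_1 − rank ∂_2 = (15 − 5) − 10 = 0, and ∂_2 has invariant factor 2 > 1, so H_1 ≅ Z_2.
  H_2: rank ker ∂_2 − rank ∂_3 = (10 − 10) − 0 = 0, and there is no ∂_3, so H_2 ≅ 0.

As a check, the Euler characteristic is 6 − 15 + 10 = 1, which agrees with 1 − 0 + 0 = 1.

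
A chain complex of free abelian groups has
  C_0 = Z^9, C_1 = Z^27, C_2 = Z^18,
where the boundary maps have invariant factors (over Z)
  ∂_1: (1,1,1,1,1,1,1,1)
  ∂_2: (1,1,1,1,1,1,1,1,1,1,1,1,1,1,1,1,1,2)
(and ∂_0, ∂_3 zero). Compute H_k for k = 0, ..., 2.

H_0: b_0 = 9 − 0 − 8 = 1; torsion from ∂_1 factors > 1: none. So H_0 ≅ Z.
H_1: b_1 = 27 − 8 − 18 = 1; torsion from ∂_2 factors > 1: [2]. So H_1 ≅ Z ⊕ Z/2Z.
H_2: b_2 = 18 − 18 − 0 = 0; torsion from ∂_3 factors > 1: none. So H_2 ≅ 0.

H_0 ≅ Z,  H_1 ≅ Z ⊕ Z/2Z,  H_2 = 0.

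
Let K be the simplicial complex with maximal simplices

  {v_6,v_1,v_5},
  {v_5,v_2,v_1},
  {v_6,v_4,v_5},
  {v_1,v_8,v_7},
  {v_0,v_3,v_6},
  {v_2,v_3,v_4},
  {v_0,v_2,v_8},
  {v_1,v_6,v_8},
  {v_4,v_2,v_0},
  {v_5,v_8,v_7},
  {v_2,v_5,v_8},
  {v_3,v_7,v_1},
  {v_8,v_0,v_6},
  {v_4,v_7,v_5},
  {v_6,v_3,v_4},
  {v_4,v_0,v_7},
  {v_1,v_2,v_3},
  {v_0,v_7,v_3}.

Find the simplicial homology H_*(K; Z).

Take the total order v_0 < v_1 < v_2 < v_3 < v_4 < v_5 < v_6 < v_7 < v_8 on the vertex set. Then K (dimension 2) consists of the simplices:

  0-simplices (9): [v_0], [v_1], [v_2], [v_3], [v_4], [v_5], [v_6], [v_7], [v_8]
  1-simplices (27): (27 of them)
  2-simplices (18): (18 of them)

so the chain groups are C_0 ≅ Z^9, C_1 ≅ Z^27, C_2 ≅ Z^18.

The boundary map ∂_1: C_1 → C_0 is given by ∂[p,q] = [q] − [p]. For instance
  ∂[v_5,v_8] = [v_8] − [v_5].
The 9×27 boundary matrix has rank 8 and Smith normal form diag(1,1,1,1,1,1,1,1).

Boundary ∂_2: C_2 → C_1 maps a triangle to the signed sum of its edges. For instance
  ∂[v_1,v_2,v_5] = [v_2,v_5] − [v_1,v_5] + [v_1,v_2],
  ∂[v_0,v_2,v_8] = [v_2,v_8] − [v_0,v_8] + [v_0,v_2].
The resulting 27×18 matrix has rank 18, and its Smith normal form has invariant factors (1,1,1,1,1,1,1,1,1,1,1,1,1,1,1,1,1,2).

From H_k ≅ ker(∂_k) / im(∂_{k+1}) we obtain:

  H_0: rank C_0 − rank ∂_1 = 9 − 8 = 1, and the invariant factors of ∂_1 are all 1, so H_0 ≅ Z.
  H_1: rank ker ∂_1 − rank ∂_2 = (27 − 8) − 18 = 1, and ∂_2 has invariant factor 2 > 1, so H_1 ≅ Z × Z/2.
  H_2: rank ker ∂_2 − rank ∂_3 = (18 − 18) − 0 = 0, and there is no ∂_3, so H_2 ≅ 0.

(K is a triangulation of the Klein bottle.)

H_0 ≅ Z,  H_1 ≅ Z × Z/2,  H_2 = 0.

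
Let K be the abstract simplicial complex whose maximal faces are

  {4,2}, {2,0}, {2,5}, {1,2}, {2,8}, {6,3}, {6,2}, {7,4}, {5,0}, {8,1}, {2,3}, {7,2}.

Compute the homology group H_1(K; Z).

H_1 = Z^4.

We work with the vertex ordering 0 < 1 < 2 < 3 < 4 < 5 < 6 < 7 < 8. The simplices of K, each written with vertices in increasing order, are:

  0-simplices (9): [0], [1], [2], [3], [4], [5], [6], [7], [8]
  1-simplices (12): [0,2], [0,5], [1,2], [1,8], [2,3], [2,4], [2,5], [2,6], [2,7], [2,8], [3,6], [4,7]

Hence C_0 ≅ Z^9, C_1 ≅ Z^12.

Boundary ∂_1: C_1 → C_0 sends each edge [p,q] (with p < q) to q − p.
The 9×12 boundary matrix has rank 8 and Smith normal form diag(1,1,1,1,1,1,1,1).

Now H_k = ker ∂_k / im ∂_{k+1}, so:

  H_1: rank ker ∂_1 − rank ∂_2 = (12 − 8) − 0 = 4, and there is no ∂_2, so H_1 ≅ Z^4.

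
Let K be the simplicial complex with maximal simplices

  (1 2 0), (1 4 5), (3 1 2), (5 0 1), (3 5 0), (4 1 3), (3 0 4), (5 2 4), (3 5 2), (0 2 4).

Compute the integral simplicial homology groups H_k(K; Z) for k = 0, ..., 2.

Fix the vertex order 0 < 1 < 2 < 3 < 4 < 5 and write every simplex with vertices in increasing order. Then dim K = 2 and the simplices of K are:

  0-simplices (6): [0], [1], [2], [3], [4], [5]
  1-simplices (15): [0,1], [0,2], [0,3], [0,4], [0,5], [1,2], [1,3], [1,4], [1,5], [2,3], [2,4], [2,5], [3,4], [3,5], [4,5]
  2-simplices (10): [0,1,2], [0,1,5], [0,2,4], [0,3,4], [0,3,5], [1,2,3], [1,3,4], [1,4,5], [2,3,5], [2,4,5]

giving chain groups C_0 ≅ Z^6, C_1 ≅ Z^15, C_2 ≅ Z^10.

The boundary map ∂_1: C_1 → C_0 is given by ∂[p,q] = [q] − [p].
This gives a 6×15 integer matrix of rank 5; reducing to Smith normal form yields diagonal entries (1,1,1,1,1).

∂_2: C_2 → C_1 sends each 2-simplex [p,q,r] to [q,r] − [p,r] + [p,q]. For instance
  ∂[0,1,5] = [1,5] − [0,5] + [0,1],
  ∂[2,4,5] = [4,5] − [2,5] + [2,4].
The 15×10 boundary matrix has rank 10 and Smith normal form diag(1,1,1,1,1,1,1,1,1,2).

Now H_k = ker ∂_k / im ∂_{k+1}, so:

  H_0: rank C_0 − rank ∂_1 = 6 − 5 = 1, and the invariant factors of ∂_1 are all 1, so H_0 = Z.
  H_1: rank ker ∂_1 − rank ∂_2 = (15 − 5) − 10 = 0, and ∂_2 has invariant factor 2 > 1, so H_1 = Z/2Z.
  H_2: rank ker ∂_2 − rank ∂_3 = (10 − 10) − 0 = 0, and there is no ∂_3, so H_2 = 0.

As a check, the Euler characteristic is 6 − 15 + 10 = 1, which agrees with 1 − 0 + 0 = 1.

H_0 = Z,  H_1 = Z/2Z,  H_2 = 0.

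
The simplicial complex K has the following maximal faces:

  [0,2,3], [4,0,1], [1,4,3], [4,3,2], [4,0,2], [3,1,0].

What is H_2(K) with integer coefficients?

H_2 ≅ Z.

We work with the vertex ordering 0 < 1 < 2 < 3 < 4. The simplices of K, each written with vertices in increasing order, are:

  0-simplices (5): [0], [1], [2], [3], [4]
  1-simplices (9): [0,1], [0,2], [0,3], [0,4], [1,3], [1,4], [2,3], [2,4], [3,4]
  2-simplices (6): [0,1,3], [0,1,4], [0,2,3], [0,2,4], [1,3,4], [2,3,4]

so the chain groups are C_0 ≅ Z^5, C_1 ≅ Z^9, C_2 ≅ Z^6.

∂_1: C_1 → C_0 is given by ∂[p,q] = [q] − [p]. For instance
  ∂[1,3] = [3] − [1].
The 5×9 boundary matrix has rank 4 and Smith normal form diag(1,1,1,1).

∂_2: C_2 → C_1 maps a triangle to the signed sum of its edges. For instance
  ∂[0,1,4] = [1,4] − [0,4] + [0,1],
  ∂[0,2,3] = [2,3] − [0,3] + [0,2].
This gives a 9×6 integer matrix of rank 5; reducing to Smith normal form yields diagonal entries (1,1,1,1,1).

Computing H_k = (kernel of ∂_k) / (image of ∂_{k+1}):

  H_2: rank ker ∂_2 − rank ∂_3 = (6 − 5) − 0 = 1, and there is no ∂_3, so H_2 ≅ Z.

(K is a triangulation of the 2-sphere S^2.)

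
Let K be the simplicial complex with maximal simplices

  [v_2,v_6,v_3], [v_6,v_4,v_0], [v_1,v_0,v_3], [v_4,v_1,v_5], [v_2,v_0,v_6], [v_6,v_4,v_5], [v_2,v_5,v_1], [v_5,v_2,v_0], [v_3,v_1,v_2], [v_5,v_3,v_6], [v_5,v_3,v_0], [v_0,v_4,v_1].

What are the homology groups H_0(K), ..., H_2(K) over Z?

H_0 ≅ Z,  H_1 ≅ Z_2,  H_2 = 0.

We work with the vertex ordering v_0 < v_1 < v_2 < v_3 < v_4 < v_5 < v_6. The simplices of K, each written with vertices in increasing order, are:

  0-simplices (7): [v_0], [v_1], [v_2], [v_3], [v_4], [v_5], [v_6]
  1-simplices (18): (18 of them)
  2-simplices (12): (12 of them)

giving chain groups C_0 ≅ Z^7, C_1 ≅ Z^18, C_2 ≅ Z^12.

The boundary map ∂_1: C_1 → C_0 is given by ∂[p,q] = [q] − [p]. For instance
  ∂[v_4,v_5] = [v_5] − [v_4].
The resulting 7×18 matrix has rank 6, and its Smith normal form has invariant factors (1,1,1,1,1,1).

The boundary map ∂_2: C_2 → C_1 sends each 2-simplex [p,q,r] to [q,r] − [p,r] + [p,q]. For instance
  ∂[v_3,v_5,v_6] = [v_5,v_6] − [v_3,v_6] + [v_3,v_5],
  ∂[v_0,v_4,v_6] = [v_4,v_6] − [v_0,v_6] + [v_0,v_4].
As a 18×12 matrix over Z this has rank 12, with invariant factors (1,1,1,1,1,1,1,1,1,1,1,2).

From H_k ≅ ker(∂_k) / im(∂_{k+1}) we obtain:

  H_0: rank C_0 − rank ∂_1 = 7 − 6 = 1, and the invariant factors of ∂_1 are all 1, so H_0 ≅ Z.
  H_1: rank ker ∂_1 − rank ∂_2 = (18 − 6) − 12 = 0, and ∂_2 has invariant factor 2 > 1, so H_1 ≅ Z_2.
  H_2: rank ker ∂_2 − rank ∂_3 = (12 − 12) − 0 = 0, and there is no ∂_3, so H_2 ≅ 0.

(K is a triangulation of the real projective plane RP^2.)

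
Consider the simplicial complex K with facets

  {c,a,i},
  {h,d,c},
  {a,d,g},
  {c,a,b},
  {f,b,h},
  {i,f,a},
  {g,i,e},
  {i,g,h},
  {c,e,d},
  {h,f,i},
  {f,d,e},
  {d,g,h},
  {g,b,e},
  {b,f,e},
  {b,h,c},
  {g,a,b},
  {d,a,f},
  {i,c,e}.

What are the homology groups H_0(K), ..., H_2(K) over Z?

Order the vertices as a < b < c < d < e < f < g < h < i. Listing each simplex with vertices in this order, K has dimension 2 with simplices:

  0-simplices (9): a, b, c, d, e, f, g, h, i
  1-simplices (27): ab, ac, ad, af, ag, ai, bc, be, bf, bg, bh, cd, ce, ch, ci, de, df, dg, dh, ef, eg, ei, fh, fi, gh, gi, hi
  2-simplices (18): abc, abg, aci, adf, adg, afi, bch, bef, beg, bfh, cde, cdh, cei, def, dgh, egi, fhi, ghi

so the chain groups are C_0 ≅ Z^9, C_1 ≅ Z^27, C_2 ≅ Z^18.

∂_1: C_1 → C_0 sends each edge [p,q] (with p < q) to q − p. For instance
  ∂dh = h − d.
This gives a 9×27 integer matrix of rank 8; reducing to Smith normal form yields diagonal entries (1,1,1,1,1,1,1,1).

The boundary map ∂_2: C_2 → C_1 acts by ∂[p,q,r] = [q,r] − [p,r] + [p,q]. For instance
  ∂def = ef − df + de,
  ∂fhi = hi − fi + fh.
The 27×18 boundary matrix has rank 17 and Smith normal form diag(1,1,1,1,1,1,1,1,1,1,1,1,1,1,1,1,1).

Now H_k = ker ∂_k / im ∂_{k+1}, so:

  H_0: rank C_0 − rank ∂_1 = 9 − 8 = 1, and the invariant factors of ∂_1 are all 1, so H_0 = Z.
  H_1: rank ker ∂_1 − rank ∂_2 = (27 − 8) − 17 = 2, and the invariant factors of ∂_2 are all 1, so H_1 = Z^2.
  H_2: rank ker ∂_2 − rank ∂_3 = (18 − 17) − 0 = 1, and there is no ∂_3, so H_2 = Z.

H_0 = Z,  H_1 = Z^2,  H_2 = Z.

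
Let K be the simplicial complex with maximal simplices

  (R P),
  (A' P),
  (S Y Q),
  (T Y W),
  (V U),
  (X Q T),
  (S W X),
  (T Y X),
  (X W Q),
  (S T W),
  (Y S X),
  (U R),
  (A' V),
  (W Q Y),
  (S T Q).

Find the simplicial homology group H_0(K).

We work with the vertex ordering P < Q < R < S < T < U < V < W < X < Y < A'. The simplices of K, each written with vertices in increasing order, are:

  0-simplices (11): [P], [Q], [R], [S], [T], [U], [V], [W], [X], [Y], [A']
  1-simplices (20): [P,R], [P,A'], [Q,S], [Q,T], [Q,W], [Q,X], [Q,Y], [R,U], [S,T], [S,W], [S,X], [S,Y], [T,W], [T,X], [T,Y], [U,V], [V,A'], [W,X], [W,Y], [X,Y]
  2-simplices (10): [Q,S,T], [Q,S,Y], [Q,T,X], [Q,W,X], [Q,W,Y], [S,T,W], [S,W,X], [S,X,Y], [T,W,Y], [T,X,Y]

so the chain groups are C_0 ≅ Z^11, C_1 ≅ Z^20, C_2 ≅ Z^10.

Boundary ∂_1: C_1 → C_0 is given by ∂[p,q] = [q] − [p]. For instance
  ∂[T,Y] = [Y] − [T].
This gives a 11×20 integer matrix of rank 9; reducing to Smith normal form yields diagonal entries (1,1,1,1,1,1,1,1,1).

Boundary ∂_2: C_2 → C_1 maps a triangle to the signed sum of its edges. For instance
  ∂[Q,W,X] = [W,X] − [Q,X] + [Q,W],
  ∂[Q,W,Y] = [W,Y] − [Q,Y] + [Q,W].
The resulting 20×10 matrix has rank 10, and its Smith normal form has invariant factors (1,1,1,1,1,1,1,1,1,2).

From H_k ≅ ker(∂_k) / im(∂_{k+1}) we obtain:

  H_0: rank C_0 − rank ∂_1 = 11 − 9 = 2, and the invariant factors of ∂_1 are all 1, so H_0 ≅ Z^2.

H_0 = Z^2.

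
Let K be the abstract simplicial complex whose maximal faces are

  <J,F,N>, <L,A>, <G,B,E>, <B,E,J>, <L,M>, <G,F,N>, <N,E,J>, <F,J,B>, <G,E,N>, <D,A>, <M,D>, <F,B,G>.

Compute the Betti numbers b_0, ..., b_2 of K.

Order the vertices as A < B < D < E < F < G < J < L < M < N. Listing each simplex with vertices in this order, K has dimension 2 with simplices:

  0-simplices (10): A, B, D, E, F, G, J, L, M, N
  1-simplices (16): AD, AL, BE, BF, BG, BJ, DM, EG, EJ, EN, FG, FJ, FN, GN, JN, LM
  2-simplices (8): BEG, BEJ, BFG, BFJ, EGN, EJN, FGN, FJN

so the chain groups are C_0 ≅ Z^10, C_1 ≅ Z^16, C_2 ≅ Z^8.

The boundary map ∂_1: C_1 → C_0 is given by ∂[p,q] = [q] − [p]. For instance
  ∂FJ = J − F.
The resulting 10×16 matrix has rank 8, and its Smith normal form has invariant factors (1,1,1,1,1,1,1,1).

∂_2: C_2 → C_1 sends each 2-simplex [p,q,r] to [q,r] − [p,r] + [p,q]. For instance
  ∂EGN = GN − EN + EG,
  ∂BFJ = FJ − BJ + BF.
The resulting 16×8 matrix has rank 7, and its Smith normal form has invariant factors (1,1,1,1,1,1,1).

Now H_k = ker ∂_k / im ∂_{k+1}, so:

  H_0: rank C_0 − rank ∂_1 = 10 − 8 = 2, and the invariant factors of ∂_1 are all 1, so H_0 ≅ Z^2.
  H_1: rank ker ∂_1 − rank ∂_2 = (16 − 8) − 7 = 1, and the invariant factors of ∂_2 are all 1, so H_1 ≅ Z.
  H_2: rank ker ∂_2 − rank ∂_3 = (8 − 7) − 0 = 1, and there is no ∂_3, so H_2 ≅ Z.

Hence the Betti numbers are b_0 = 2, b_1 = 1, b_2 = 1.

b_0 = 2, b_1 = 1, b_2 = 1.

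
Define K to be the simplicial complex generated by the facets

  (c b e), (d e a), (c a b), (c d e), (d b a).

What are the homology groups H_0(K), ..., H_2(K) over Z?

Order the vertices as a < b < c < d < e. Listing each simplex with vertices in this order, K has dimension 2 with simplices:

  0-simplices (5): a, b, c, d, e
  1-simplices (10): ab, ac, ad, ae, bc, bd, be, cd, ce, de
  2-simplices (5): abc, abd, ade, bce, cde

Hence C_0 ≅ Z^5, C_1 ≅ Z^10, C_2 ≅ Z^5.

Boundary ∂_1: C_1 → C_0 maps an edge to its endpoints' difference, ∂[p,q] = q − p.
The resulting 5×10 matrix has rank 4, and its Smith normal form has invariant factors (1,1,1,1).

The boundary map ∂_2: C_2 → C_1 sends each 2-simplex [p,q,r] to [q,r] − [p,r] + [p,q]. For instance
  ∂abd = bd − ad + ab,
  ∂ade = de − ae + ad.
This gives a 10×5 integer matrix of rank 5; reducing to Smith normal form yields diagonal entries (1,1,1,1,1).

Now H_k = ker ∂_k / im ∂_{k+1}, so:

  H_0: rank C_0 − rank ∂_1 = 5 − 4 = 1, and the invariant factors of ∂_1 are all 1, so H_0 ≅ Z.
  H_1: rank ker ∂_1 − rank ∂_2 = (10 − 4) − 5 = 1, and the invariant factors of ∂_2 are all 1, so H_1 ≅ Z.
  H_2: rank ker ∂_2 − rank ∂_3 = (5 − 5) − 0 = 0, and there is no ∂_3, so H_2 ≅ 0.

H_0 ≅ Z,  H_1 ≅ Z,  H_2 = 0.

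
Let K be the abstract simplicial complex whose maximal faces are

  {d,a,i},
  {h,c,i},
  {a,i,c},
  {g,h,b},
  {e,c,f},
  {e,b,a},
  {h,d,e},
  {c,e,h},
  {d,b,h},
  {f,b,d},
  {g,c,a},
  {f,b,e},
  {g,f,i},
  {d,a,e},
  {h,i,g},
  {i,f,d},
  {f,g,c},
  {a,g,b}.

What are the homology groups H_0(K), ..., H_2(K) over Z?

H_0 ≅ Z,  H_1 ≅ Z ⊕ Z/2,  H_2 = 0.

Take the total order a < b < c < d < e < f < g < h < i on the vertex set. Then K (dimension 2) consists of the simplices:

  0-simplices (9): a, b, c, d, e, f, g, h, i
  1-simplices (27): ab, ac, ad, ae, ag, ai, bd, be, bf, bg, bh, ce, cf, cg, ch, ci, de, df, dh, di, ef, eh, fg, fi, gh, gi, hi
  2-simplices (18): abe, abg, acg, aci, ade, adi, bdf, bdh, bef, bgh, cef, ceh, cfg, chi, deh, dfi, fgi, ghi

so the chain groups are C_0 ≅ Z^9, C_1 ≅ Z^27, C_2 ≅ Z^18.

Boundary ∂_1: C_1 → C_0 maps an edge to its endpoints' difference, ∂[p,q] = q − p. For instance
  ∂bf = f − b.
This gives a 9×27 integer matrix of rank 8; reducing to Smith normal form yields diagonal entries (1,1,1,1,1,1,1,1).

Boundary ∂_2: C_2 → C_1 maps a triangle to the signed sum of its edges. For instance
  ∂ade = de − ae + ad,
  ∂abg = bg − ag + ab.
The resulting 27×18 matrix has rank 18, and its Smith normal form has invariant factors (1,1,1,1,1,1,1,1,1,1,1,1,1,1,1,1,1,2).

From H_k ≅ ker(∂_k) / im(∂_{k+1}) we obtain:

  H_0: rank C_0 − rank ∂_1 = 9 − 8 = 1, and the invariant factors of ∂_1 are all 1, so H_0 ≅ Z.
  H_1: rank ker ∂_1 − rank ∂_2 = (27 − 8) − 18 = 1, and ∂_2 has invariant factor 2 > 1, so H_1 ≅ Z ⊕ Z/2.
  H_2: rank ker ∂_2 − rank ∂_3 = (18 − 18) − 0 = 0, and there is no ∂_3, so H_2 ≅ 0.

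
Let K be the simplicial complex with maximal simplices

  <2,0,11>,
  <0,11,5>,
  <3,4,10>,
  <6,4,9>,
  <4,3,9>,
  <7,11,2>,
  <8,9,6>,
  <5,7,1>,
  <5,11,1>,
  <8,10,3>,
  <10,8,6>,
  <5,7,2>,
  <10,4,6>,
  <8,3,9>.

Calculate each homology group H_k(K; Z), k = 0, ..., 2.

H_0 ≅ Z^2,  H_1 ≅ Z,  H_2 ≅ Z.

Take the total order 0 < 1 < 2 < 3 < 4 < 5 < 6 < 7 < 8 < 9 < 10 < 11 on the vertex set. Then K (dimension 2) consists of the simplices:

  0-simplices (12): [0], [1], [2], [3], [4], [5], [6], [7], [8], [9], [10], [11]
  1-simplices (24): (24 of them)
  2-simplices (14): [0,2,11], [0,5,11], [1,5,7], [1,5,11], [2,5,7], [2,7,11], [3,4,9], [3,4,10], [3,8,9], [3,8,10], [4,6,9], [4,6,10], [6,8,9], [6,8,10]

so the chain groups are C_0 ≅ Z^12, C_1 ≅ Z^24, C_2 ≅ Z^14.

The boundary map ∂_1: C_1 → C_0 sends each edge [p,q] (with p < q) to q − p.
This gives a 12×24 integer matrix of rank 10; reducing to Smith normal form yields diagonal entries (1,1,1,1,1,1,1,1,1,1).

∂_2: C_2 → C_1 maps a triangle to the signed sum of its edges. For instance
  ∂[1,5,11] = [5,11] − [1,11] + [1,5],
  ∂[4,6,9] = [6,9] − [4,9] + [4,6].
The 24×14 boundary matrix has rank 13 and Smith normal form diag(1,1,1,1,1,1,1,1,1,1,1,1,1).

Now H_k = ker ∂_k / im ∂_{k+1}, so:

  H_0: rank C_0 − rank ∂_1 = 12 − 10 = 2, and the invariant factors of ∂_1 are all 1, so H_0 ≅ Z^2.
  H_1: rank ker ∂_1 − rank ∂_2 = (24 − 10) − 13 = 1, and the invariant factors of ∂_2 are all 1, so H_1 ≅ Z.
  H_2: rank ker ∂_2 − rank ∂_3 = (14 − 13) − 0 = 1, and there is no ∂_3, so H_2 ≅ Z.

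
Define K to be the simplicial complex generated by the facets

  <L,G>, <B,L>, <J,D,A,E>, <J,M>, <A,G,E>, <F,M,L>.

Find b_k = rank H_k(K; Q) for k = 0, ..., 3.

b_0 = 1, b_1 = 1, b_2 = 0, b_3 = 0.

Order the vertices as A < B < D < E < F < G < J < L < M. Listing each simplex with vertices in this order, K has dimension 3 with simplices:

  0-simplices (9): A, B, D, E, F, G, J, L, M
  1-simplices (14): AD, AE, AG, AJ, BL, DE, DJ, EG, EJ, FL, FM, GL, JM, LM
  2-simplices (6): ADE, ADJ, AEG, AEJ, DEJ, FLM
  3-simplices (1): ADEJ

so the chain groups are C_0 ≅ Z^9, C_1 ≅ Z^14, C_2 ≅ Z^6, C_3 ≅ Z^1.

The boundary map ∂_1: C_1 → C_0 sends each edge [p,q] (with p < q) to q − p.
As a 9×14 matrix over Z this has rank 8, with invariant factors (1,1,1,1,1,1,1,1).

The boundary map ∂_2: C_2 → C_1 acts by ∂[p,q,r] = [q,r] − [p,r] + [p,q]. For instance
  ∂AEJ = EJ − AJ + AE,
  ∂FLM = LM − FM + FL.
The resulting 14×6 matrix has rank 5, and its Smith normal form has invariant factors (1,1,1,1,1).

The boundary map ∂_3: C_3 → C_2 sends each 3-simplex σ to the alternating sum Σ_i (−1)^i (σ with its i-th vertex removed). For instance
  ∂ADEJ = DEJ − AEJ + ADJ − ADE.
The 6×1 boundary matrix has rank 1 and Smith normal form diag(1).

Reading off H_k = ker ∂_k / im ∂_{k+1}:

  H_0: rank C_0 − rank ∂_1 = 9 − 8 = 1, and the invariant factors of ∂_1 are all 1, so H_0 = Z.
  H_1: rank ker ∂_1 − rank ∂_2 = (14 − 8) − 5 = 1, and the invariant factors of ∂_2 are all 1, so H_1 = Z.
  H_2: rank ker ∂_2 − rank ∂_3 = (6 − 5) − 1 = 0, and the invariant factors of ∂_3 are all 1, so H_2 = 0.
  H_3: rank ker ∂_3 − rank ∂_4 = (1 − 1) − 0 = 0, and there is no ∂_4, so H_3 = 0.

As a check, the Euler characteristic is 9 − 14 + 6 − 1 = 0, which agrees with 1 − 1 + 0 − 0 = 0.

Hence the Betti numbers are b_0 = 1, b_1 = 1, b_2 = 0, b_3 = 0.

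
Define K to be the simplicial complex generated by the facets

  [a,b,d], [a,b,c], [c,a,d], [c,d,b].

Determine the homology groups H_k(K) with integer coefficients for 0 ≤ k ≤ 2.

H_0 = Z,  H_1 = 0,  H_2 = Z.

Fix the vertex order a < b < c < d and write every simplex with vertices in increasing order. Then dim K = 2 and the simplices of K are:

  0-simplices (4): a, b, c, d
  1-simplices (6): ab, ac, ad, bc, bd, cd
  2-simplices (4): abc, abd, acd, bcd

giving chain groups C_0 ≅ Z^4, C_1 ≅ Z^6, C_2 ≅ Z^4.

∂_1: C_1 → C_0 maps an edge to its endpoints' difference, ∂[p,q] = q − p.
This gives a 4×6 integer matrix of rank 3; reducing to Smith normal form yields diagonal entries (1,1,1).

Boundary ∂_2: C_2 → C_1 acts by ∂[p,q,r] = [q,r] − [p,r] + [p,q]. For instance
  ∂abc = bc − ac + ab,
  ∂bcd = cd − bd + bc.
The 6×4 boundary matrix has rank 3 and Smith normal form diag(1,1,1).

From H_k ≅ ker(∂_k) / im(∂_{k+1}) we obtain:

  H_0: rank C_0 − rank ∂_1 = 4 − 3 = 1, and the invariant factors of ∂_1 are all 1, so H_0 = Z.
  H_1: rank ker ∂_1 − rank ∂_2 = (6 − 3) − 3 = 0, and the invariant factors of ∂_2 are all 1, so H_1 = 0.
  H_2: rank ker ∂_2 − rank ∂_3 = (4 − 3) − 0 = 1, and there is no ∂_3, so H_2 = Z.

As a check, the Euler characteristic is 4 − 6 + 4 = 2, which agrees with 1 − 0 + 1 = 2.
(K is a triangulation of the 2-sphere S^2.)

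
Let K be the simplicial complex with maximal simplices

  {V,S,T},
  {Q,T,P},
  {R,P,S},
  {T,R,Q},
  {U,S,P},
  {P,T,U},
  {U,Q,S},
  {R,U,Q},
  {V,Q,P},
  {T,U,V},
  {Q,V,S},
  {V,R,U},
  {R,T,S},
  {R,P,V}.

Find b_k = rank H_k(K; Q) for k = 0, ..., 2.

b_0 = 1, b_1 = 2, b_2 = 1.

Fix the vertex order P < Q < R < S < T < U < V and write every simplex with vertices in increasing order. Then dim K = 2 and the simplices of K are:

  0-simplices (7): P, Q, R, S, T, U, V
  1-simplices (21): PQ, PR, PS, PT, PU, PV, QR, QS, QT, QU, QV, RS, RT, RU, RV, ST, SU, SV, TU, TV, UV
  2-simplices (14): PQT, PQV, PRS, PRV, PSU, PTU, QRT, QRU, QSU, QSV, RST, RUV, STV, TUV

so the chain groups are C_0 ≅ Z^7, C_1 ≅ Z^21, C_2 ≅ Z^14.

Boundary ∂_1: C_1 → C_0 is given by ∂[p,q] = [q] − [p]. For instance
  ∂QS = S − Q.
As a 7×21 matrix over Z this has rank 6, with invariant factors (1,1,1,1,1,1).

The boundary map ∂_2: C_2 → C_1 maps a triangle to the signed sum of its edges. For instance
  ∂RST = ST − RT + RS,
  ∂STV = TV − SV + ST.
The resulting 21×14 matrix has rank 13, and its Smith normal form has invariant factors (1,1,1,1,1,1,1,1,1,1,1,1,1).

From H_k ≅ ker(∂_k) / im(∂_{k+1}) we obtain:

  H_0: rank C_0 − rank ∂_1 = 7 − 6 = 1, and the invariant factors of ∂_1 are all 1, so H_0 ≅ Z.
  H_1: rank ker ∂_1 − rank ∂_2 = (21 − 6) − 13 = 2, and the invariant factors of ∂_2 are all 1, so H_1 ≅ Z^2.
  H_2: rank ker ∂_2 − rank ∂_3 = (14 − 13) − 0 = 1, and there is no ∂_3, so H_2 ≅ Z.

As a check, the Euler characteristic is 7 − 21 + 14 = 0, which agrees with 1 − 2 + 1 = 0.

Hence the Betti numbers are b_0 = 1, b_1 = 2, b_2 = 1.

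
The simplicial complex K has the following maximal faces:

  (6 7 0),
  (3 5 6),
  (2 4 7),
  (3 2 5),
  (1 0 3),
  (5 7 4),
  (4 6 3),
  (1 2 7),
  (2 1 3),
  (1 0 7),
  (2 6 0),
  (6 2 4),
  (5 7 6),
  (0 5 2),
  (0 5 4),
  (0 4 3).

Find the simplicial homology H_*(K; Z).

H_0 ≅ Z,  H_1 ≅ Z^2,  H_2 ≅ Z.

Fix the vertex order 0 < 1 < 2 < 3 < 4 < 5 < 6 < 7 and write every simplex with vertices in increasing order. Then dim K = 2 and the simplices of K are:

  0-simplices (8): [0], [1], [2], [3], [4], [5], [6], [7]
  1-simplices (24): (24 of them)
  2-simplices (16): [0,1,3], [0,1,7], [0,2,5], [0,2,6], [0,3,4], [0,4,5], [0,6,7], [1,2,3], [1,2,7], [2,3,5], [2,4,6], [2,4,7], [3,4,6], [3,5,6], [4,5,7], [5,6,7]

giving chain groups C_0 ≅ Z^8, C_1 ≅ Z^24, C_2 ≅ Z^16.

∂_1: C_1 → C_0 sends each edge [p,q] (with p < q) to q − p.
As a 8×24 matrix over Z this has rank 7, with invariant factors (1,1,1,1,1,1,1).

∂_2: C_2 → C_1 acts by ∂[p,q,r] = [q,r] − [p,r] + [p,q]. For instance
  ∂[2,3,5] = [3,5] − [2,5] + [2,3],
  ∂[0,1,3] = [1,3] − [0,3] + [0,1].
The 24×16 boundary matrix has rank 15 and Smith normal form diag(1,1,1,1,1,1,1,1,1,1,1,1,1,1,1).

Computing H_k = (kernel of ∂_k) / (image of ∂_{k+1}):

  H_0: rank C_0 − rank ∂_1 = 8 − 7 = 1, and the invariant factors of ∂_1 are all 1, so H_0 ≅ Z.
  H_1: rank ker ∂_1 − rank ∂_2 = (24 − 7) − 15 = 2, and the invariant factors of ∂_2 are all 1, so H_1 ≅ Z^2.
  H_2: rank ker ∂_2 − rank ∂_3 = (16 − 15) − 0 = 1, and there is no ∂_3, so H_2 ≅ Z.

As a check, the Euler characteristic is 8 − 24 + 16 = 0, which agrees with 1 − 2 + 1 = 0.
(K is a triangulation of the torus T^2.)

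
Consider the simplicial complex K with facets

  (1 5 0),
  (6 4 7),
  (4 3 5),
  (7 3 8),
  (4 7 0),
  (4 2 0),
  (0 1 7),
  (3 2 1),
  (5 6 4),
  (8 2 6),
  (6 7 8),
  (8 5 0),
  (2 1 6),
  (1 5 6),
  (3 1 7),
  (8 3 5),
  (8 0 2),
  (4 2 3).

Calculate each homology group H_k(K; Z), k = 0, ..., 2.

We work with the vertex ordering 0 < 1 < 2 < 3 < 4 < 5 < 6 < 7 < 8. The simplices of K, each written with vertices in increasing order, are:

  0-simplices (9): [0], [1], [2], [3], [4], [5], [6], [7], [8]
  1-simplices (27): (27 of them)
  2-simplices (18): [0,1,5], [0,1,7], [0,2,4], [0,2,8], [0,4,7], [0,5,8], [1,2,3], [1,2,6], [1,3,7], [1,5,6], [2,3,4], [2,6,8], [3,4,5], [3,5,8], [3,7,8], [4,5,6], [4,6,7], [6,7,8]

giving chain groups C_0 ≅ Z^9, C_1 ≅ Z^27, C_2 ≅ Z^18.

∂_1: C_1 → C_0 sends each edge [p,q] (with p < q) to q − p.
This gives a 9×27 integer matrix of rank 8; reducing to Smith normal form yields diagonal entries (1,1,1,1,1,1,1,1).

The boundary map ∂_2: C_2 → C_1 maps a triangle to the signed sum of its edges. For instance
  ∂[1,3,7] = [3,7] − [1,7] + [1,3],
  ∂[3,5,8] = [5,8] − [3,8] + [3,5].
The resulting 27×18 matrix has rank 17, and its Smith normal form has invariant factors (1,1,1,1,1,1,1,1,1,1,1,1,1,1,1,1,1).

From H_k ≅ ker(∂_k) / im(∂_{k+1}) we obtain:

  H_0: rank C_0 − rank ∂_1 = 9 − 8 = 1, and the invariant factors of ∂_1 are all 1, so H_0 = Z.
  H_1: rank ker ∂_1 − rank ∂_2 = (27 − 8) − 17 = 2, and the invariant factors of ∂_2 are all 1, so H_1 = Z^2.
  H_2: rank ker ∂_2 − rank ∂_3 = (18 − 17) − 0 = 1, and there is no ∂_3, so H_2 = Z.

As a check, the Euler characteristic is 9 − 27 + 18 = 0, which agrees with 1 − 2 + 1 = 0.
(K is a triangulation of the torus T^2.)

H_0 = Z,  H_1 = Z^2,  H_2 = Z.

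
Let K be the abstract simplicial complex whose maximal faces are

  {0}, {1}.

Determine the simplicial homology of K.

K has 2 vertices.
rank ∂_0 = 0, rank ∂_1 = 0 ⇒ b_0 = 2 − 0 − 0 = 2. So H_0 ≅ Z^2.

H_0 = Z^2.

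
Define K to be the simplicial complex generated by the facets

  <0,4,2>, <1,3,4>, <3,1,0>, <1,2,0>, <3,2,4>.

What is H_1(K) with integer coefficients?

We work with the vertex ordering 0 < 1 < 2 < 3 < 4. The simplices of K, each written with vertices in increasing order, are:

  0-simplices (5): [0], [1], [2], [3], [4]
  1-simplices (10): [0,1], [0,2], [0,3], [0,4], [1,2], [1,3], [1,4], [2,3], [2,4], [3,4]
  2-simplices (5): [0,1,2], [0,1,3], [0,2,4], [1,3,4], [2,3,4]

so the chain groups are C_0 ≅ Z^5, C_1 ≅ Z^10, C_2 ≅ Z^5.

Boundary ∂_1: C_1 → C_0 is given by ∂[p,q] = [q] − [p].
The resulting 5×10 matrix has rank 4, and its Smith normal form has invariant factors (1,1,1,1).

The boundary map ∂_2: C_2 → C_1 sends each 2-simplex [p,q,r] to [q,r] − [p,r] + [p,q]. For instance
  ∂[0,2,4] = [2,4] − [0,4] + [0,2],
  ∂[2,3,4] = [3,4] − [2,4] + [2,3].
The resulting 10×5 matrix has rank 5, and its Smith normal form has invariant factors (1,1,1,1,1).

Reading off H_k = ker ∂_k / im ∂_{k+1}:

  H_1: rank ker ∂_1 − rank ∂_2 = (10 − 4) − 5 = 1, and the invariant factors of ∂_2 are all 1, so H_1 ≅ Z.

(K is a triangulation of the Möbius band.)

H_1 ≅ Z.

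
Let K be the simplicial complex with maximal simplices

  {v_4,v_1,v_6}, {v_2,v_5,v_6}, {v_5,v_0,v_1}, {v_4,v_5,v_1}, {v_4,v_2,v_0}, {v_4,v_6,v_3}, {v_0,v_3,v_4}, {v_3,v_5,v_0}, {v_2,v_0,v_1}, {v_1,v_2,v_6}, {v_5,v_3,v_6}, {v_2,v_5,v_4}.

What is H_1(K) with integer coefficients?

H_1 ≅ Z/2.

Take the total order v_0 < v_1 < v_2 < v_3 < v_4 < v_5 < v_6 on the vertex set. Then K (dimension 2) consists of the simplices:

  0-simplices (7): [v_0], [v_1], [v_2], [v_3], [v_4], [v_5], [v_6]
  1-simplices (18): (18 of them)
  2-simplices (12): (12 of them)

giving chain groups C_0 ≅ Z^7, C_1 ≅ Z^18, C_2 ≅ Z^12.

The boundary map ∂_1: C_1 → C_0 maps an edge to its endpoints' difference, ∂[p,q] = q − p. For instance
  ∂[v_1,v_2] = [v_2] − [v_1].
As a 7×18 matrix over Z this has rank 6, with invariant factors (1,1,1,1,1,1).

Boundary ∂_2: C_2 → C_1 acts by ∂[p,q,r] = [q,r] − [p,r] + [p,q]. For instance
  ∂[v_0,v_1,v_5] = [v_1,v_5] − [v_0,v_5] + [v_0,v_1],
  ∂[v_1,v_2,v_6] = [v_2,v_6] − [v_1,v_6] + [v_1,v_2].
As a 18×12 matrix over Z this has rank 12, with invariant factors (1,1,1,1,1,1,1,1,1,1,1,2).

From H_k ≅ ker(∂_k) / im(∂_{k+1}) we obtain:

  H_1: rank ker ∂_1 − rank ∂_2 = (18 − 6) − 12 = 0, and ∂_2 has invariant factor 2 > 1, so H_1 ≅ Z/2.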